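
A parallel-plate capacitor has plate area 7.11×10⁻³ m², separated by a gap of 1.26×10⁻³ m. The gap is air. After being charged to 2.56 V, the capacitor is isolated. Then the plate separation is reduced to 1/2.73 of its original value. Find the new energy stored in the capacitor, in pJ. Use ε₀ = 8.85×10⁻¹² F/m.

U ≈ 59.9 pJ

Initially C₁ = ε₀A/d = 8.85×10⁻¹² × 7.11×10⁻³ / 1.26×10⁻³ = 4.99×10⁻¹¹ F.
U₁ = 1.64×10⁻¹⁰ J.
Isolated ⇒ Q is held fixed. C₂ = 2.73 C₁ and U = Q²/(2C), so U₂/U₁ = C₁/C₂ = 0.366.
U₂ = 0.366 × 1.64×10⁻¹⁰ = 5.99×10⁻¹¹ J.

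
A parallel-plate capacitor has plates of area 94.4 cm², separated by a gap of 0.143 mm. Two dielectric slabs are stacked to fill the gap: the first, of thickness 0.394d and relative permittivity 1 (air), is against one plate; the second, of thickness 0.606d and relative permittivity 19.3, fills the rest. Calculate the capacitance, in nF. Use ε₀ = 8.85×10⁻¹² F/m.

A = 94.4 cm² = 9.44×10⁻³ m².
Stacked slabs ⇒ two capacitors in series, each with the full plate area.
C₁ = κ₁ε₀A/d₁ = 1.00 × 8.85×10⁻¹² × 9.44×10⁻³ / 5.63×10⁻⁵ = 1.48×10⁻⁹ F.
C₂ = κ₂ε₀A/d₂ = 19.3 × 8.85×10⁻¹² × 9.44×10⁻³ / 8.67×10⁻⁵ = 1.86×10⁻⁸ F.
C = (1/C₁ + 1/C₂)⁻¹ = 1.37×10⁻⁹ F.

C ≈ 1.37 nF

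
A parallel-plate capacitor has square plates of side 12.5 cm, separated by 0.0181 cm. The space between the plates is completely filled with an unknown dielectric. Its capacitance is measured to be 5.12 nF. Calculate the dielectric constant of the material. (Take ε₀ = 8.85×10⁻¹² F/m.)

κ ≈ 6.70

A = (12.5 cm)² = 1.56×10⁻² m².
κ = Cd/(ε₀A) = 5.12×10⁻⁹ × 1.81×10⁻⁴ / (8.85×10⁻¹² × 1.56×10⁻²) = 6.70.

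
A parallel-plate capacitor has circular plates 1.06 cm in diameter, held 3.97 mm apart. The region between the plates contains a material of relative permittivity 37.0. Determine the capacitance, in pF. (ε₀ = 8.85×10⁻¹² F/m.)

A = π(1.06/2 cm)² = 8.82×10⁻⁵ m².
C = κε₀A/d = 37.0 × 8.85×10⁻¹² × 8.82×10⁻⁵ / 3.97×10⁻³ = 7.28×10⁻¹² F.

C ≈ 7.28 pF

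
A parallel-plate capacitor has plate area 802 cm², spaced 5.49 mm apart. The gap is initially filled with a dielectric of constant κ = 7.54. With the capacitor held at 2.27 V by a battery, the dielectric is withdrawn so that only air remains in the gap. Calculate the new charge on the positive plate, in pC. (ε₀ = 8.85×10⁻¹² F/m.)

A = 802 cm² = 8.02×10⁻² m².
Initially C₁ = κε₀A/d = 7.54 × 8.85×10⁻¹² × 8.02×10⁻² / 5.49×10⁻³ = 9.75×10⁻¹⁰ F.
Q₁ = 2.21×10⁻⁹ C.
Battery connected ⇒ V is held fixed. C₂ = 0.133 C₁ and Q = CV, so Q₂/Q₁ = C₂/C₁ = 0.133.
Q₂ = 0.133 × 2.21×10⁻⁹ = 2.93×10⁻¹⁰ C.

293 pC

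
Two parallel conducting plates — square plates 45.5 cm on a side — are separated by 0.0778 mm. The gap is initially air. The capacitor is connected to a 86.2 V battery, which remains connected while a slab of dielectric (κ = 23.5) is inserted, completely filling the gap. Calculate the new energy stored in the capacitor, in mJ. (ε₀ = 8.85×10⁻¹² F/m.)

U ≈ 2.06 mJ

A = (45.5 cm)² = 0.207 m².
Initially C₁ = ε₀A/d = 8.85×10⁻¹² × 0.207 / 7.78×10⁻⁵ = 2.35×10⁻⁸ F.
U₁ = 8.75×10⁻⁵ J.
Battery connected ⇒ V is held fixed. C₂ = 23.5 C₁ and U = ½CV², so U₂/U₁ = C₂/C₁ = 23.5.
U₂ = 23.5 × 8.75×10⁻⁵ = 2.06×10⁻³ J.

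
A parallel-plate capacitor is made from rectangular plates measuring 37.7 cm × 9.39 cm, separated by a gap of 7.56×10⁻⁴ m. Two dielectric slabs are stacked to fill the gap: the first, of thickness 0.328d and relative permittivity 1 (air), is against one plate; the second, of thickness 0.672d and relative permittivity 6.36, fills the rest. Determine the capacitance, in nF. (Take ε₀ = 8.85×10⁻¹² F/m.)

0.956 nF

A = 37.7 × 9.39 cm² = 3.54×10⁻² m².
Stacked slabs ⇒ two capacitors in series, each with the full plate area.
C₁ = κ₁ε₀A/d₁ = 1.00 × 8.85×10⁻¹² × 3.54×10⁻² / 2.48×10⁻⁴ = 1.26×10⁻⁹ F.
C₂ = κ₂ε₀A/d₂ = 6.36 × 8.85×10⁻¹² × 3.54×10⁻² / 5.08×10⁻⁴ = 3.92×10⁻⁹ F.
C = (1/C₁ + 1/C₂)⁻¹ = 9.56×10⁻¹⁰ F.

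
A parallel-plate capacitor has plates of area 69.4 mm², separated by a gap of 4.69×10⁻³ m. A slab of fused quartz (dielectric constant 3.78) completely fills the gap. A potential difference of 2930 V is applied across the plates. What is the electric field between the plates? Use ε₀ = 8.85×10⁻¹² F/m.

0.625 MV/m

E = V/d = 2930 / 4.69×10⁻³ = 6.25×10⁵ V/m.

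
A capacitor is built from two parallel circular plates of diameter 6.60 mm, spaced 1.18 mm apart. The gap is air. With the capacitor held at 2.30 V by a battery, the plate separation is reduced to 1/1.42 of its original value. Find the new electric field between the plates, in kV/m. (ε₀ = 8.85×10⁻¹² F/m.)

E ≈ 2.77 kV/m

A = π(6.60/2 mm)² = 3.42×10⁻⁵ m².
Initially C₁ = ε₀A/d = 8.85×10⁻¹² × 3.42×10⁻⁵ / 1.18×10⁻³ = 2.57×10⁻¹³ F.
E₁ = 1.95×10³ V/m.
Battery connected ⇒ V is held fixed. E = V/d, so E₂/E₁ = d₁/d₂ = 1.42.
E₂ = 1.42 × 1.95×10³ = 2.77×10³ V/m.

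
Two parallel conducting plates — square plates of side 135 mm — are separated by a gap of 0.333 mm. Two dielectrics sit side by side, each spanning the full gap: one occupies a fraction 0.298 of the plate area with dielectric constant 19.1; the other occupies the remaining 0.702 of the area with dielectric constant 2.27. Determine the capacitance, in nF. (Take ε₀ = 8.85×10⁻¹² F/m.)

A = (135 mm)² = 1.82×10⁻² m².
Side-by-side slabs ⇒ two capacitors in parallel, each spanning the full gap.
C₁ = κ₁ε₀A₁/d = 19.1 × 8.85×10⁻¹² × 5.43×10⁻³ / 3.33×10⁻⁴ = 2.76×10⁻⁹ F.
C₂ = κ₂ε₀A₂/d = 2.27 × 8.85×10⁻¹² × 1.28×10⁻² / 3.33×10⁻⁴ = 7.72×10⁻¹⁰ F.
C = C₁ + C₂ = 3.53×10⁻⁹ F.

C ≈ 3.53 nF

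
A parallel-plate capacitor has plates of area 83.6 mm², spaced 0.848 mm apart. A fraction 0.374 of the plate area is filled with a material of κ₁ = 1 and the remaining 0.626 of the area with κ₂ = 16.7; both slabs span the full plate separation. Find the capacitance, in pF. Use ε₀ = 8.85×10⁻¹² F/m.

9.45 pF

A = 83.6 mm² = 8.36×10⁻⁵ m².
Side-by-side slabs ⇒ two capacitors in parallel, each spanning the full gap.
C₁ = κ₁ε₀A₁/d = 1.00 × 8.85×10⁻¹² × 3.13×10⁻⁵ / 8.48×10⁻⁴ = 3.26×10⁻¹³ F.
C₂ = κ₂ε₀A₂/d = 16.7 × 8.85×10⁻¹² × 5.23×10⁻⁵ / 8.48×10⁻⁴ = 9.12×10⁻¹² F.
C = C₁ + C₂ = 9.45×10⁻¹² F.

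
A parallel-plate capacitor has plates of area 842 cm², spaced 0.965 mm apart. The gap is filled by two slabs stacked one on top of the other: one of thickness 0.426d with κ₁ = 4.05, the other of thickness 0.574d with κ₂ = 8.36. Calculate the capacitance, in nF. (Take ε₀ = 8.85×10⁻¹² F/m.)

A = 842 cm² = 8.42×10⁻² m².
Stacked slabs ⇒ two capacitors in series, each with the full plate area.
C₁ = κ₁ε₀A/d₁ = 4.05 × 8.85×10⁻¹² × 8.42×10⁻² / 4.11×10⁻⁴ = 7.34×10⁻⁹ F.
C₂ = κ₂ε₀A/d₂ = 8.36 × 8.85×10⁻¹² × 8.42×10⁻² / 5.54×10⁻⁴ = 1.12×10⁻⁸ F.
C = (1/C₁ + 1/C₂)⁻¹ = 4.44×10⁻⁹ F.

C ≈ 4.44 nF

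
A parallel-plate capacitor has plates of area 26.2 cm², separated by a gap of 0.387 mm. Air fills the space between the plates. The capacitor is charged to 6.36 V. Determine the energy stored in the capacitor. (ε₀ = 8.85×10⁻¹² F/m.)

A = 26.2 cm² = 2.62×10⁻³ m².
C = ε₀A/d = 8.85×10⁻¹² × 2.62×10⁻³ / 3.87×10⁻⁴ = 5.99×10⁻¹¹ F.
U = ½CV² = ½ × 5.99×10⁻¹¹ × (6.36)² = 1.21×10⁻⁹ J.

U ≈ 1.21 nJ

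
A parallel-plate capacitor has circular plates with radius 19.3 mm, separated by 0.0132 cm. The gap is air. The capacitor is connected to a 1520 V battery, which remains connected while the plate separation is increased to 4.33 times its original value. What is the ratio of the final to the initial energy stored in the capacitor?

Battery connected ⇒ V is held fixed.
C₂ = 0.231 C₁ and U = ½CV², so U₂/U₁ = C₂/C₁ = 0.231.

U₂/U₁ ≈ 0.231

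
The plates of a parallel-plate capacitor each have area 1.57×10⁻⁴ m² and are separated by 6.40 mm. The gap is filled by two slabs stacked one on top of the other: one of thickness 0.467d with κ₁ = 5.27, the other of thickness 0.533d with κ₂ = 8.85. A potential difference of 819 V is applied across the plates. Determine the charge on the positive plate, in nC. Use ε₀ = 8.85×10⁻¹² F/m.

1.19 nC

Stacked slabs ⇒ two capacitors in series, each with the full plate area.
C₁ = κ₁ε₀A/d₁ = 5.27 × 8.85×10⁻¹² × 1.57×10⁻⁴ / 2.99×10⁻³ = 2.45×10⁻¹² F.
C₂ = κ₂ε₀A/d₂ = 8.85 × 8.85×10⁻¹² × 1.57×10⁻⁴ / 3.41×10⁻³ = 3.60×10⁻¹² F.
C = (1/C₁ + 1/C₂)⁻¹ = 1.46×10⁻¹² F.
Q = CV = 1.46×10⁻¹² × 819 = 1.19×10⁻⁹ C.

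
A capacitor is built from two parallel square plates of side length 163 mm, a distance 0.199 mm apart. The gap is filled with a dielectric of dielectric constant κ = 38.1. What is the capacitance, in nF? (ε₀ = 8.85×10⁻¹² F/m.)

C ≈ 45.0 nF

A = (163 mm)² = 2.66×10⁻² m².
C = κε₀A/d = 38.1 × 8.85×10⁻¹² × 2.66×10⁻² / 1.99×10⁻⁴ = 4.50×10⁻⁸ F.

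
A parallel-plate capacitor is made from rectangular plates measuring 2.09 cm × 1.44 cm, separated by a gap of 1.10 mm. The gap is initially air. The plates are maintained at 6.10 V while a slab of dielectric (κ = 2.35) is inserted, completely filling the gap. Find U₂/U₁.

Battery connected ⇒ V is held fixed.
C₂ = 2.35 C₁ and U = ½CV², so U₂/U₁ = C₂/C₁ = 2.35.

U₂/U₁ ≈ 2.35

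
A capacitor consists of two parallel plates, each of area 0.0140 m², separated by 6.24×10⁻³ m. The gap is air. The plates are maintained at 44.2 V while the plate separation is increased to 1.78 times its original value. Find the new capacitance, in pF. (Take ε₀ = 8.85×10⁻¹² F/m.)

Initially C₁ = ε₀A/d = 8.85×10⁻¹² × 1.40×10⁻² / 6.24×10⁻³ = 1.99×10⁻¹¹ F.
C = ε₀A/d scales as 1/d, so C₂/C₁ = d₁/d₂ = 1/1.78 = 0.562.
C₂ = 0.562 × 1.99×10⁻¹¹ = 1.12×10⁻¹¹ F.

11.2 pF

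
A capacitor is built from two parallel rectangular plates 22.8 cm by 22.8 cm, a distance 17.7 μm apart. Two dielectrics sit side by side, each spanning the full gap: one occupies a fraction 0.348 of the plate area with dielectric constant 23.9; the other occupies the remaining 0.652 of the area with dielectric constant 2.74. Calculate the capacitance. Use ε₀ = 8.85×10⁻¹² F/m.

A = 22.8 × 22.8 cm² = 5.20×10⁻² m².
Side-by-side slabs ⇒ two capacitors in parallel, each spanning the full gap.
C₁ = κ₁ε₀A₁/d = 23.9 × 8.85×10⁻¹² × 1.81×10⁻² / 1.77×10⁻⁵ = 2.16×10⁻⁷ F.
C₂ = κ₂ε₀A₂/d = 2.74 × 8.85×10⁻¹² × 3.39×10⁻² / 1.77×10⁻⁵ = 4.64×10⁻⁸ F.
C = C₁ + C₂ = 2.63×10⁻⁷ F.

C ≈ 263 nF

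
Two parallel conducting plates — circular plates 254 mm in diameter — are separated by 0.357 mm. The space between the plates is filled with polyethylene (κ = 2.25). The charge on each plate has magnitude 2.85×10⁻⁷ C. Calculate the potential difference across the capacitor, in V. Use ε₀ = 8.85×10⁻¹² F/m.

101 V

A = π(254/2 mm)² = 5.07×10⁻² m².
C = κε₀A/d = 2.25 × 8.85×10⁻¹² × 5.07×10⁻² / 3.57×10⁻⁴ = 2.83×10⁻⁹ F.
V = Q/C = 2.85×10⁻⁷ / 2.83×10⁻⁹ = 1.01×10² V.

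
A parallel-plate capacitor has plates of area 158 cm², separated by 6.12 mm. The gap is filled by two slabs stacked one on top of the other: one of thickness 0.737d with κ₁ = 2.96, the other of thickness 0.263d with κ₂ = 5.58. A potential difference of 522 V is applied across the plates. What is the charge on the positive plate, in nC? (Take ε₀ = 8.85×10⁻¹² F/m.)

Q ≈ 40.3 nC

A = 158 cm² = 1.58×10⁻² m².
Stacked slabs ⇒ two capacitors in series, each with the full plate area.
C₁ = κ₁ε₀A/d₁ = 2.96 × 8.85×10⁻¹² × 1.58×10⁻² / 4.51×10⁻³ = 9.18×10⁻¹¹ F.
C₂ = κ₂ε₀A/d₂ = 5.58 × 8.85×10⁻¹² × 1.58×10⁻² / 1.61×10⁻³ = 4.85×10⁻¹⁰ F.
C = (1/C₁ + 1/C₂)⁻¹ = 7.72×10⁻¹¹ F.
Q = CV = 7.72×10⁻¹¹ × 522 = 4.03×10⁻⁸ C.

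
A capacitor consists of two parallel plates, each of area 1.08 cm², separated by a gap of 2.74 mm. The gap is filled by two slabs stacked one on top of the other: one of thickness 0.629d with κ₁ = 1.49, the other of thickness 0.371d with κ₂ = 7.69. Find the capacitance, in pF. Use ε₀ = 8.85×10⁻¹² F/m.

0.742 pF

A = 1.08 cm² = 1.08×10⁻⁴ m².
Stacked slabs ⇒ two capacitors in series, each with the full plate area.
C₁ = κ₁ε₀A/d₁ = 1.49 × 8.85×10⁻¹² × 1.08×10⁻⁴ / 1.72×10⁻³ = 8.26×10⁻¹³ F.
C₂ = κ₂ε₀A/d₂ = 7.69 × 8.85×10⁻¹² × 1.08×10⁻⁴ / 1.02×10⁻³ = 7.23×10⁻¹² F.
C = (1/C₁ + 1/C₂)⁻¹ = 7.42×10⁻¹³ F.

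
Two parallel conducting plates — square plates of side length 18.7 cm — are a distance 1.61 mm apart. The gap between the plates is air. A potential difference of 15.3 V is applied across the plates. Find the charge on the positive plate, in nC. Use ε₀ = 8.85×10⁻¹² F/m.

A = (18.7 cm)² = 3.50×10⁻² m².
C = ε₀A/d = 8.85×10⁻¹² × 3.50×10⁻² / 1.61×10⁻³ = 1.92×10⁻¹⁰ F.
Q = CV = 1.92×10⁻¹⁰ × 15.3 = 2.94×10⁻⁹ C.

2.94 nC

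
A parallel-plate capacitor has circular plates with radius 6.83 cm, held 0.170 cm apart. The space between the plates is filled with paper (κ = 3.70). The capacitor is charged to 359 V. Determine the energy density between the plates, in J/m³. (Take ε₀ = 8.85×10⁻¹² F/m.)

E = V/d = 359 / 1.70×10⁻³ = 2.11×10⁵ V/m.
u = ½κε₀E² = ½ × 3.70 × 8.85×10⁻¹² × (2.11×10⁵)² = 0.730 J/m³.

0.730 J/m³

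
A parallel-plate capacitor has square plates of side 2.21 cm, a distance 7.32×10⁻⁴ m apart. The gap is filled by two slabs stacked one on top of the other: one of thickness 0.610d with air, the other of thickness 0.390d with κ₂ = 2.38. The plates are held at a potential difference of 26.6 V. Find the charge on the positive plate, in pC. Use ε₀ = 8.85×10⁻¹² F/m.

A = (2.21 cm)² = 4.88×10⁻⁴ m².
Stacked slabs ⇒ two capacitors in series, each with the full plate area.
C₁ = κ₁ε₀A/d₁ = 1.00 × 8.85×10⁻¹² × 4.88×10⁻⁴ / 4.47×10⁻⁴ = 9.68×10⁻¹² F.
C₂ = κ₂ε₀A/d₂ = 2.38 × 8.85×10⁻¹² × 4.88×10⁻⁴ / 2.85×10⁻⁴ = 3.60×10⁻¹¹ F.
C = (1/C₁ + 1/C₂)⁻¹ = 7.63×10⁻¹² F.
Q = CV = 7.63×10⁻¹² × 26.6 = 2.03×10⁻¹⁰ C.

203 pC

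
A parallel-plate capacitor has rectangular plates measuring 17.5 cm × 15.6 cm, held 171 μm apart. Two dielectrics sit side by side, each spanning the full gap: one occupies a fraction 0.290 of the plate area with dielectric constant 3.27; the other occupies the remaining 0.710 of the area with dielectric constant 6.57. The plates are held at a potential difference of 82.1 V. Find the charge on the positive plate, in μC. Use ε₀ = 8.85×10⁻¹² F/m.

Q ≈ 0.651 μC

A = 17.5 × 15.6 cm² = 2.73×10⁻² m².
Side-by-side slabs ⇒ two capacitors in parallel, each spanning the full gap.
C₁ = κ₁ε₀A₁/d = 3.27 × 8.85×10⁻¹² × 7.92×10⁻³ / 1.71×10⁻⁴ = 1.34×10⁻⁹ F.
C₂ = κ₂ε₀A₂/d = 6.57 × 8.85×10⁻¹² × 1.94×10⁻² / 1.71×10⁻⁴ = 6.59×10⁻⁹ F.
C = C₁ + C₂ = 7.93×10⁻⁹ F.
Q = CV = 7.93×10⁻⁹ × 82.1 = 6.51×10⁻⁷ C.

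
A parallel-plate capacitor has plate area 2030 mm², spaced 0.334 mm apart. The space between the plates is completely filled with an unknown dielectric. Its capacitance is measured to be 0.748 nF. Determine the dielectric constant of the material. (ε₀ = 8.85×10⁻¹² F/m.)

A = 2030 mm² = 2.03×10⁻³ m².
κ = Cd/(ε₀A) = 7.48×10⁻¹⁰ × 3.34×10⁻⁴ / (8.85×10⁻¹² × 2.03×10⁻³) = 13.9.

13.9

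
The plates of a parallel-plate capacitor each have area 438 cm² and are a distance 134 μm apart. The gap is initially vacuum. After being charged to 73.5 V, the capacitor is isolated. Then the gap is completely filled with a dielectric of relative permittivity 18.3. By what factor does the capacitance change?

C = κε₀A/d scales with κ, so C₂/C₁ = κ = 18.3.

18.3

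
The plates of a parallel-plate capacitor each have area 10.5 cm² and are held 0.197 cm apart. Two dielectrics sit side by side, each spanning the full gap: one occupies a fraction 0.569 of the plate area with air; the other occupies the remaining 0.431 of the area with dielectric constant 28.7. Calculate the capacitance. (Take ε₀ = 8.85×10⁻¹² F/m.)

A = 10.5 cm² = 1.05×10⁻³ m².
Side-by-side slabs ⇒ two capacitors in parallel, each spanning the full gap.
C₁ = κ₁ε₀A₁/d = 1.00 × 8.85×10⁻¹² × 5.97×10⁻⁴ / 1.97×10⁻³ = 2.68×10⁻¹² F.
C₂ = κ₂ε₀A₂/d = 28.7 × 8.85×10⁻¹² × 4.53×10⁻⁴ / 1.97×10⁻³ = 5.83×10⁻¹¹ F.
C = C₁ + C₂ = 6.10×10⁻¹¹ F.

61.0 pF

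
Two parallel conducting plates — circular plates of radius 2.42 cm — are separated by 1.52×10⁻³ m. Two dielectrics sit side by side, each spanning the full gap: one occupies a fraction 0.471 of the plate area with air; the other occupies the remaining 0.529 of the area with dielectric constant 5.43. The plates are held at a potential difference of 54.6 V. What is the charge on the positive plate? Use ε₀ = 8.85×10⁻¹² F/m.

Q ≈ 1.96 nC

A = π(2.42 cm)² = 1.84×10⁻³ m².
Side-by-side slabs ⇒ two capacitors in parallel, each spanning the full gap.
C₁ = κ₁ε₀A₁/d = 1.00 × 8.85×10⁻¹² × 8.67×10⁻⁴ / 1.52×10⁻³ = 5.05×10⁻¹² F.
C₂ = κ₂ε₀A₂/d = 5.43 × 8.85×10⁻¹² × 9.73×10⁻⁴ / 1.52×10⁻³ = 3.08×10⁻¹¹ F.
C = C₁ + C₂ = 3.58×10⁻¹¹ F.
Q = CV = 3.58×10⁻¹¹ × 54.6 = 1.96×10⁻⁹ C.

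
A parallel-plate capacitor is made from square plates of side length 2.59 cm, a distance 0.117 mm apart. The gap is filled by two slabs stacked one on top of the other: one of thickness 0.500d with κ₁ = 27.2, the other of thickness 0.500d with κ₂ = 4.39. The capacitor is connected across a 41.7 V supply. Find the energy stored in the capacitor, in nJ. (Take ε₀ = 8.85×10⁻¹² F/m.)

334 nJ

A = (2.59 cm)² = 6.71×10⁻⁴ m².
Stacked slabs ⇒ two capacitors in series, each with the full plate area.
C₁ = κ₁ε₀A/d₁ = 27.2 × 8.85×10⁻¹² × 6.71×10⁻⁴ / 5.85×10⁻⁵ = 2.76×10⁻⁹ F.
C₂ = κ₂ε₀A/d₂ = 4.39 × 8.85×10⁻¹² × 6.71×10⁻⁴ / 5.85×10⁻⁵ = 4.46×10⁻¹⁰ F.
C = (1/C₁ + 1/C₂)⁻¹ = 3.84×10⁻¹⁰ F.
U = ½CV² = ½ × 3.84×10⁻¹⁰ × (41.7)² = 3.34×10⁻⁷ J.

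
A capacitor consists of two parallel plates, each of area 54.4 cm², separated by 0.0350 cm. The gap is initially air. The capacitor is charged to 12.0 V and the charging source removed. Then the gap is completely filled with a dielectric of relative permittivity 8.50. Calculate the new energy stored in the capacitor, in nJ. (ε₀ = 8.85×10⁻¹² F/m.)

A = 54.4 cm² = 5.44×10⁻³ m².
Initially C₁ = ε₀A/d = 8.85×10⁻¹² × 5.44×10⁻³ / 3.50×10⁻⁴ = 1.38×10⁻¹⁰ F.
U₁ = 9.90×10⁻⁹ J.
Isolated ⇒ Q is held fixed. C₂ = 8.50 C₁ and U = Q²/(2C), so U₂/U₁ = C₁/C₂ = 0.118.
U₂ = 0.118 × 9.90×10⁻⁹ = 1.17×10⁻⁹ J.

1.17 nJ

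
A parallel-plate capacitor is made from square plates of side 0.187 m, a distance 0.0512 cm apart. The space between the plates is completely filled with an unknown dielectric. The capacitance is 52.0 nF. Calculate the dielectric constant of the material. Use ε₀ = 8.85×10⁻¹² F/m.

A = (0.187 m)² = 3.50×10⁻² m².
κ = Cd/(ε₀A) = 5.20×10⁻⁸ × 5.12×10⁻⁴ / (8.85×10⁻¹² × 3.50×10⁻²) = 86.0.

κ ≈ 86.0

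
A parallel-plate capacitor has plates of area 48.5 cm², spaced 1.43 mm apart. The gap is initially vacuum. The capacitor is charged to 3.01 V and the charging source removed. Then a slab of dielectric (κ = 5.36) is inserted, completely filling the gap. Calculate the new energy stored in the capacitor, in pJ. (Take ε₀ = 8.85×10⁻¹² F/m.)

25.4 pJ

A = 48.5 cm² = 4.85×10⁻³ m².
Initially C₁ = ε₀A/d = 8.85×10⁻¹² × 4.85×10⁻³ / 1.43×10⁻³ = 3.00×10⁻¹¹ F.
U₁ = 1.36×10⁻¹⁰ J.
Isolated ⇒ Q is held fixed. C₂ = 5.36 C₁ and U = Q²/(2C), so U₂/U₁ = C₁/C₂ = 0.187.
U₂ = 0.187 × 1.36×10⁻¹⁰ = 2.54×10⁻¹¹ J.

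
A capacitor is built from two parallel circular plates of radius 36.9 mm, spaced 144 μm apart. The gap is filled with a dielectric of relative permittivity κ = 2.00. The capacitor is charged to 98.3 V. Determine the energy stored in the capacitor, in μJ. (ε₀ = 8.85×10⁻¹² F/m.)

A = π(36.9 mm)² = 4.28×10⁻³ m².
C = κε₀A/d = 2.00 × 8.85×10⁻¹² × 4.28×10⁻³ / 1.44×10⁻⁴ = 5.26×10⁻¹⁰ F.
U = ½CV² = ½ × 5.26×10⁻¹⁰ × (98.3)² = 2.54×10⁻⁶ J.

U ≈ 2.54 μJ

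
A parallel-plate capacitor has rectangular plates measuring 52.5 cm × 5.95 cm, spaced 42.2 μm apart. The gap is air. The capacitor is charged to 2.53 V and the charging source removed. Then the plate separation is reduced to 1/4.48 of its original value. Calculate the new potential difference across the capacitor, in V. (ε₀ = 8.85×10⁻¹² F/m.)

0.565 V

A = 52.5 × 5.95 cm² = 3.12×10⁻² m².
Initially C₁ = ε₀A/d = 8.85×10⁻¹² × 3.12×10⁻² / 4.22×10⁻⁵ = 6.55×10⁻⁹ F.
V₁ = 2.53 V.
Isolated ⇒ Q is held fixed. C₂ = 4.48 C₁ and V = Q/C, so V₂/V₁ = C₁/C₂ = 0.223.
V₂ = 0.223 × 2.53 = 0.565 V.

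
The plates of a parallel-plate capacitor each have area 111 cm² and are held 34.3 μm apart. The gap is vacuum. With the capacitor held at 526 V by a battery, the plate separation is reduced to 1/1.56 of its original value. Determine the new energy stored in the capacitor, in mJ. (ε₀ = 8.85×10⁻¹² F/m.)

A = 111 cm² = 1.11×10⁻² m².
Initially C₁ = ε₀A/d = 8.85×10⁻¹² × 1.11×10⁻² / 3.43×10⁻⁵ = 2.86×10⁻⁹ F.
U₁ = 3.96×10⁻⁴ J.
Battery connected ⇒ V is held fixed. C₂ = 1.56 C₁ and U = ½CV², so U₂/U₁ = C₂/C₁ = 1.56.
U₂ = 1.56 × 3.96×10⁻⁴ = 6.18×10⁻⁴ J.

U ≈ 0.618 mJ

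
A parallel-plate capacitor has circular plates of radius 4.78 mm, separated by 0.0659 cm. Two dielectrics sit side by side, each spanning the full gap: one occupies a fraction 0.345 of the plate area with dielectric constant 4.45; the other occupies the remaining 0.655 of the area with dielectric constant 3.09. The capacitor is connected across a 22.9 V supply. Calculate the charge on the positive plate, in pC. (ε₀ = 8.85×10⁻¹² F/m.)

Q ≈ 78.6 pC

A = π(4.78 mm)² = 7.18×10⁻⁵ m².
Side-by-side slabs ⇒ two capacitors in parallel, each spanning the full gap.
C₁ = κ₁ε₀A₁/d = 4.45 × 8.85×10⁻¹² × 2.48×10⁻⁵ / 6.59×10⁻⁴ = 1.48×10⁻¹² F.
C₂ = κ₂ε₀A₂/d = 3.09 × 8.85×10⁻¹² × 4.70×10⁻⁵ / 6.59×10⁻⁴ = 1.95×10⁻¹² F.
C = C₁ + C₂ = 3.43×10⁻¹² F.
Q = CV = 3.43×10⁻¹² × 22.9 = 7.86×10⁻¹¹ C.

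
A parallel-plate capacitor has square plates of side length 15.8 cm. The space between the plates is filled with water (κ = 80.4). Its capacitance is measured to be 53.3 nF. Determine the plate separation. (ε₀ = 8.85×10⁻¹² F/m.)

A = (15.8 cm)² = 2.50×10⁻² m².
d = κε₀A/C = 80.4 × 8.85×10⁻¹² × 2.50×10⁻² / 5.33×10⁻⁸ = 3.33×10⁻⁴ m.

333 μm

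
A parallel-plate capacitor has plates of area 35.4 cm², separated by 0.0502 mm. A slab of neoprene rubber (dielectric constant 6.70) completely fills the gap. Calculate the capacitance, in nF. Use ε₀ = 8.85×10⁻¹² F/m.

C ≈ 4.18 nF

A = 35.4 cm² = 3.54×10⁻³ m².
C = κε₀A/d = 6.70 × 8.85×10⁻¹² × 3.54×10⁻³ / 5.02×10⁻⁵ = 4.18×10⁻⁹ F.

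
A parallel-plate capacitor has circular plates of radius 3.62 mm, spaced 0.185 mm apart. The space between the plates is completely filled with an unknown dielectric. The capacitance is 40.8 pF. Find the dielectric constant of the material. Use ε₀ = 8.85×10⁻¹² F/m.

κ ≈ 20.7

A = π(3.62 mm)² = 4.12×10⁻⁵ m².
κ = Cd/(ε₀A) = 4.08×10⁻¹¹ × 1.85×10⁻⁴ / (8.85×10⁻¹² × 4.12×10⁻⁵) = 20.7.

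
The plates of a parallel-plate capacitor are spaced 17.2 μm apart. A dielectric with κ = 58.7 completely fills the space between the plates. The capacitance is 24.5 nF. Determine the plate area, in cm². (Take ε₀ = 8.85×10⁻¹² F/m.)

A ≈ 8.11 cm²

A = Cd/(κε₀) = 2.45×10⁻⁸ × 1.72×10⁻⁵ / (58.7 × 8.85×10⁻¹²) = 8.11×10⁻⁴ m².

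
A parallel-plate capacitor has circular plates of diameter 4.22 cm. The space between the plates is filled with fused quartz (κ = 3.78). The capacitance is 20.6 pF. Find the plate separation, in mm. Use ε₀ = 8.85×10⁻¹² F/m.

A = π(4.22/2 cm)² = 1.40×10⁻³ m².
d = κε₀A/C = 3.78 × 8.85×10⁻¹² × 1.40×10⁻³ / 2.06×10⁻¹¹ = 2.27×10⁻³ m.

2.27 mm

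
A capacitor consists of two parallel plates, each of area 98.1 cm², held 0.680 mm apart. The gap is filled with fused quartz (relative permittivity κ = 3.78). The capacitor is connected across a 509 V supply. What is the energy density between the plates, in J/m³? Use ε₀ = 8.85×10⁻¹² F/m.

9.37 J/m³

E = V/d = 509 / 6.80×10⁻⁴ = 7.49×10⁵ V/m.
u = ½κε₀E² = ½ × 3.78 × 8.85×10⁻¹² × (7.49×10⁵)² = 9.37 J/m³.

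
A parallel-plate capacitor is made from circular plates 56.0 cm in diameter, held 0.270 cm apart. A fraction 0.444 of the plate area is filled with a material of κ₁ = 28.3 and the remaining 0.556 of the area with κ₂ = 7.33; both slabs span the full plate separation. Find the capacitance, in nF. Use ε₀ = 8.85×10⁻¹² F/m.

13.4 nF

A = π(56.0/2 cm)² = 0.246 m².
Side-by-side slabs ⇒ two capacitors in parallel, each spanning the full gap.
C₁ = κ₁ε₀A₁/d = 28.3 × 8.85×10⁻¹² × 0.109 / 2.70×10⁻³ = 1.01×10⁻⁸ F.
C₂ = κ₂ε₀A₂/d = 7.33 × 8.85×10⁻¹² × 0.137 / 2.70×10⁻³ = 3.29×10⁻⁹ F.
C = C₁ + C₂ = 1.34×10⁻⁸ F.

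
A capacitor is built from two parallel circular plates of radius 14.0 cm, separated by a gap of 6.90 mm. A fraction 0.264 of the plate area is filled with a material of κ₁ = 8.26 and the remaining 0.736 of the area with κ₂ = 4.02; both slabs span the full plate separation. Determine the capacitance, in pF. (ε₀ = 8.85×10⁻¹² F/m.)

A = π(14.0 cm)² = 6.16×10⁻² m².
Side-by-side slabs ⇒ two capacitors in parallel, each spanning the full gap.
C₁ = κ₁ε₀A₁/d = 8.26 × 8.85×10⁻¹² × 1.63×10⁻² / 6.90×10⁻³ = 1.72×10⁻¹⁰ F.
C₂ = κ₂ε₀A₂/d = 4.02 × 8.85×10⁻¹² × 4.53×10⁻² / 6.90×10⁻³ = 2.34×10⁻¹⁰ F.
C = C₁ + C₂ = 4.06×10⁻¹⁰ F.

C ≈ 406 pF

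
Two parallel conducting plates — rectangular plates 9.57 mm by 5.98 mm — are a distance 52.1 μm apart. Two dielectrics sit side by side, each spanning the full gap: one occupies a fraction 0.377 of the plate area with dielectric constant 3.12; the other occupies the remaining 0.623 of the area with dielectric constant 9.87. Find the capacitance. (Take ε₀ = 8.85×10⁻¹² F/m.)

C ≈ 71.2 pF

A = 9.57 × 5.98 mm² = 5.72×10⁻⁵ m².
Side-by-side slabs ⇒ two capacitors in parallel, each spanning the full gap.
C₁ = κ₁ε₀A₁/d = 3.12 × 8.85×10⁻¹² × 2.16×10⁻⁵ / 5.21×10⁻⁵ = 1.14×10⁻¹¹ F.
C₂ = κ₂ε₀A₂/d = 9.87 × 8.85×10⁻¹² × 3.57×10⁻⁵ / 5.21×10⁻⁵ = 5.98×10⁻¹¹ F.
C = C₁ + C₂ = 7.12×10⁻¹¹ F.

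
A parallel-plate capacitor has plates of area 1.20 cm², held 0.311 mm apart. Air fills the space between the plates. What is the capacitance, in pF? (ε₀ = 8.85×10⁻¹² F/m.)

3.41 pF

A = 1.20 cm² = 1.20×10⁻⁴ m².
C = ε₀A/d = 8.85×10⁻¹² × 1.20×10⁻⁴ / 3.11×10⁻⁴ = 3.41×10⁻¹² F.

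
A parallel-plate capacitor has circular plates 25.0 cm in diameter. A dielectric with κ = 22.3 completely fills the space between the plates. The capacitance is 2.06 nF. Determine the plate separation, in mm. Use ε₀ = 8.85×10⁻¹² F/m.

4.70 mm

A = π(25.0/2 cm)² = 4.91×10⁻² m².
d = κε₀A/C = 22.3 × 8.85×10⁻¹² × 4.91×10⁻² / 2.06×10⁻⁹ = 4.70×10⁻³ m.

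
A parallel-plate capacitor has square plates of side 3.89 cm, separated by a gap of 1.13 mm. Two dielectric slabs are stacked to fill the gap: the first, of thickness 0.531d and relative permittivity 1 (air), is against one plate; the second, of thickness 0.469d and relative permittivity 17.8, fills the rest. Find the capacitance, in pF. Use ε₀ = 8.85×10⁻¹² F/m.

C ≈ 21.3 pF

A = (3.89 cm)² = 1.51×10⁻³ m².
Stacked slabs ⇒ two capacitors in series, each with the full plate area.
C₁ = κ₁ε₀A/d₁ = 1.00 × 8.85×10⁻¹² × 1.51×10⁻³ / 6.00×10⁻⁴ = 2.23×10⁻¹¹ F.
C₂ = κ₂ε₀A/d₂ = 17.8 × 8.85×10⁻¹² × 1.51×10⁻³ / 5.30×10⁻⁴ = 4.50×10⁻¹⁰ F.
C = (1/C₁ + 1/C₂)⁻¹ = 2.13×10⁻¹¹ F.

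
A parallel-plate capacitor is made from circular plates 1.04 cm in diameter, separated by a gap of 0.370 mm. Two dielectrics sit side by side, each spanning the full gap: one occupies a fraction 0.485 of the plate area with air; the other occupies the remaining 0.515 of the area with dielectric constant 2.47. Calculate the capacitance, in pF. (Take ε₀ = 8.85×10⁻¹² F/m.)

A = π(1.04/2 cm)² = 8.49×10⁻⁵ m².
Side-by-side slabs ⇒ two capacitors in parallel, each spanning the full gap.
C₁ = κ₁ε₀A₁/d = 1.00 × 8.85×10⁻¹² × 4.12×10⁻⁵ / 3.70×10⁻⁴ = 9.85×10⁻¹³ F.
C₂ = κ₂ε₀A₂/d = 2.47 × 8.85×10⁻¹² × 4.37×10⁻⁵ / 3.70×10⁻⁴ = 2.58×10⁻¹² F.
C = C₁ + C₂ = 3.57×10⁻¹² F.

3.57 pF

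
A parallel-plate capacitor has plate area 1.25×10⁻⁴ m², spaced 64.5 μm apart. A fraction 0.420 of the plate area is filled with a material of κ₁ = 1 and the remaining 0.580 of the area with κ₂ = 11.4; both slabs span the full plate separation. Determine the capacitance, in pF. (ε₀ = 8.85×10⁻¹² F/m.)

121 pF

Side-by-side slabs ⇒ two capacitors in parallel, each spanning the full gap.
C₁ = κ₁ε₀A₁/d = 1.00 × 8.85×10⁻¹² × 5.25×10⁻⁵ / 6.45×10⁻⁵ = 7.20×10⁻¹² F.
C₂ = κ₂ε₀A₂/d = 11.4 × 8.85×10⁻¹² × 7.25×10⁻⁵ / 6.45×10⁻⁵ = 1.13×10⁻¹⁰ F.
C = C₁ + C₂ = 1.21×10⁻¹⁰ F.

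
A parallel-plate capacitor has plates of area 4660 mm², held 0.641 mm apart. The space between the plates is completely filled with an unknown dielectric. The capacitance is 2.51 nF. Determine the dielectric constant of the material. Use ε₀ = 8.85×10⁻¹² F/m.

A = 4660 mm² = 4.66×10⁻³ m².
κ = Cd/(ε₀A) = 2.51×10⁻⁹ × 6.41×10⁻⁴ / (8.85×10⁻¹² × 4.66×10⁻³) = 39.0.

κ ≈ 39.0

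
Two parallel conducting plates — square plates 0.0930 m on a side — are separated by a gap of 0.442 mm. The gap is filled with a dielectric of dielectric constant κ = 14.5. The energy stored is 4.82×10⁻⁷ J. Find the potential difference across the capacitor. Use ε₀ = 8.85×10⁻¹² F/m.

A = (0.0930 m)² = 8.65×10⁻³ m².
C = κε₀A/d = 14.5 × 8.85×10⁻¹² × 8.65×10⁻³ / 4.42×10⁻⁴ = 2.51×10⁻⁹ F.
V = √(2U/C) = √(2 × 4.82×10⁻⁷ / 2.51×10⁻⁹) = 19.6 V.

19.6 V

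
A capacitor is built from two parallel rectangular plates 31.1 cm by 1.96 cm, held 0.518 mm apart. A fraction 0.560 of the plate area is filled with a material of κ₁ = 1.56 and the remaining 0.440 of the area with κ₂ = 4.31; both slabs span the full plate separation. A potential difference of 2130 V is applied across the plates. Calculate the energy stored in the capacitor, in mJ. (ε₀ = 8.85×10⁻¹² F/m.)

A = 31.1 × 1.96 cm² = 6.10×10⁻³ m².
Side-by-side slabs ⇒ two capacitors in parallel, each spanning the full gap.
C₁ = κ₁ε₀A₁/d = 1.56 × 8.85×10⁻¹² × 3.41×10⁻³ / 5.18×10⁻⁴ = 9.10×10⁻¹¹ F.
C₂ = κ₂ε₀A₂/d = 4.31 × 8.85×10⁻¹² × 2.68×10⁻³ / 5.18×10⁻⁴ = 1.97×10⁻¹⁰ F.
C = C₁ + C₂ = 2.88×10⁻¹⁰ F.
U = ½CV² = ½ × 2.88×10⁻¹⁰ × (2130)² = 6.54×10⁻⁴ J.

0.654 mJ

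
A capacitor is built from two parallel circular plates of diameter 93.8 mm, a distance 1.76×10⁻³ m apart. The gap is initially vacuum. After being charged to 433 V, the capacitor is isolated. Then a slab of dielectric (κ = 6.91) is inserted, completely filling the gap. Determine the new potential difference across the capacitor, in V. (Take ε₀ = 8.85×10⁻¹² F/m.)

A = π(93.8/2 mm)² = 6.91×10⁻³ m².
Initially C₁ = ε₀A/d = 8.85×10⁻¹² × 6.91×10⁻³ / 1.76×10⁻³ = 3.47×10⁻¹¹ F.
V₁ = 4.33×10² V.
Isolated ⇒ Q is held fixed. C₂ = 6.91 C₁ and V = Q/C, so V₂/V₁ = C₁/C₂ = 0.145.
V₂ = 0.145 × 4.33×10² = 62.7 V.

V ≈ 62.7 V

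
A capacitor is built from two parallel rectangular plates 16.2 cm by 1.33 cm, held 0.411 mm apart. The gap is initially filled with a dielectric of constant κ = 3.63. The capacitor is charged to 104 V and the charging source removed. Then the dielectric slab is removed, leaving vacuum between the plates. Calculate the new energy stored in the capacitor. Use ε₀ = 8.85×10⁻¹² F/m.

3.31 μJ

A = 16.2 × 1.33 cm² = 2.15×10⁻³ m².
Initially C₁ = κε₀A/d = 3.63 × 8.85×10⁻¹² × 2.15×10⁻³ / 4.11×10⁻⁴ = 1.68×10⁻¹⁰ F.
U₁ = 9.11×10⁻⁷ J.
Isolated ⇒ Q is held fixed. C₂ = 0.275 C₁ and U = Q²/(2C), so U₂/U₁ = C₁/C₂ = 3.63.
U₂ = 3.63 × 9.11×10⁻⁷ = 3.31×10⁻⁶ J.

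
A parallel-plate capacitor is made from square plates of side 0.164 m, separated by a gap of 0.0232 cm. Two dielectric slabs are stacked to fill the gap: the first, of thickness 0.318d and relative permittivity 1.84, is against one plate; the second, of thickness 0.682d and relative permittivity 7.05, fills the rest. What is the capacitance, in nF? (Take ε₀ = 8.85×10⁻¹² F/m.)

C ≈ 3.81 nF

A = (0.164 m)² = 2.69×10⁻² m².
Stacked slabs ⇒ two capacitors in series, each with the full plate area.
C₁ = κ₁ε₀A/d₁ = 1.84 × 8.85×10⁻¹² × 2.69×10⁻² / 7.38×10⁻⁵ = 5.94×10⁻⁹ F.
C₂ = κ₂ε₀A/d₂ = 7.05 × 8.85×10⁻¹² × 2.69×10⁻² / 1.58×10⁻⁴ = 1.06×10⁻⁸ F.
C = (1/C₁ + 1/C₂)⁻¹ = 3.81×10⁻⁹ F.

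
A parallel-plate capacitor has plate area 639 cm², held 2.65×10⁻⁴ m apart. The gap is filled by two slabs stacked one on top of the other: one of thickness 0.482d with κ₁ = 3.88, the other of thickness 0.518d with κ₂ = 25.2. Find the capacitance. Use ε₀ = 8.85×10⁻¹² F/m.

14.7 nF

A = 639 cm² = 6.39×10⁻² m².
Stacked slabs ⇒ two capacitors in series, each with the full plate area.
C₁ = κ₁ε₀A/d₁ = 3.88 × 8.85×10⁻¹² × 6.39×10⁻² / 1.28×10⁻⁴ = 1.72×10⁻⁸ F.
C₂ = κ₂ε₀A/d₂ = 25.2 × 8.85×10⁻¹² × 6.39×10⁻² / 1.37×10⁻⁴ = 1.04×10⁻⁷ F.
C = (1/C₁ + 1/C₂)⁻¹ = 1.47×10⁻⁸ F.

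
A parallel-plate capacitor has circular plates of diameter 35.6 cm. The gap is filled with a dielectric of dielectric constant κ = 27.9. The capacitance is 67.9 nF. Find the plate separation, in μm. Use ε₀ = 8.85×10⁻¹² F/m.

362 μm

A = π(35.6/2 cm)² = 9.95×10⁻² m².
d = κε₀A/C = 27.9 × 8.85×10⁻¹² × 9.95×10⁻² / 6.79×10⁻⁸ = 3.62×10⁻⁴ m.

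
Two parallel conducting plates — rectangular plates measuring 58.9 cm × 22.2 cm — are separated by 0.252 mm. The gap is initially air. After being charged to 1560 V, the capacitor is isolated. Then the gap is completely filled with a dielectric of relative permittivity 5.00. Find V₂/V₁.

Isolated ⇒ Q is held fixed.
C₂ = 5.00 C₁ and V = Q/C, so V₂/V₁ = C₁/C₂ = 0.200.

V₂/V₁ ≈ 0.200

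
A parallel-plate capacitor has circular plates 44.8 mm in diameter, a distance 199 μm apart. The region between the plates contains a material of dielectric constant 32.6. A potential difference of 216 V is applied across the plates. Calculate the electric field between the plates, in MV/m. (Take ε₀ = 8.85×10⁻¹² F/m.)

E = V/d = 216 / 1.99×10⁻⁴ = 1.09×10⁶ V/m.

1.09 MV/m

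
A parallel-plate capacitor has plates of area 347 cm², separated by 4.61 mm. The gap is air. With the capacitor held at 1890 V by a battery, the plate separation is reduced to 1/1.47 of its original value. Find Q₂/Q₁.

Battery connected ⇒ V is held fixed.
C₂ = 1.47 C₁ and Q = CV, so Q₂/Q₁ = C₂/C₁ = 1.47.

Q₂/Q₁ ≈ 1.47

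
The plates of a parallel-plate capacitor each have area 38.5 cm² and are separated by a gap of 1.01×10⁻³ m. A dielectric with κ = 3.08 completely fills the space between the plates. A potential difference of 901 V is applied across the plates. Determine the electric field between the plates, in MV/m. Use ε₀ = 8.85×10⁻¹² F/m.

E = V/d = 901 / 1.01×10⁻³ = 8.92×10⁵ V/m.

0.892 MV/m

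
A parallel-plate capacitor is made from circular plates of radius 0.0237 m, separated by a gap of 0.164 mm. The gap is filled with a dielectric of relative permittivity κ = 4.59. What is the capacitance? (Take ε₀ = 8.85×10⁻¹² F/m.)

A = π(0.0237 m)² = 1.76×10⁻³ m².
C = κε₀A/d = 4.59 × 8.85×10⁻¹² × 1.76×10⁻³ / 1.64×10⁻⁴ = 4.37×10⁻¹⁰ F.

437 pF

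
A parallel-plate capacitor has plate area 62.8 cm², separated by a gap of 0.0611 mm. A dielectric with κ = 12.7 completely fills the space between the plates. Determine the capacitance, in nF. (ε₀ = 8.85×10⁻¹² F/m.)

C ≈ 11.6 nF

A = 62.8 cm² = 6.28×10⁻³ m².
C = κε₀A/d = 12.7 × 8.85×10⁻¹² × 6.28×10⁻³ / 6.11×10⁻⁵ = 1.16×10⁻⁸ F.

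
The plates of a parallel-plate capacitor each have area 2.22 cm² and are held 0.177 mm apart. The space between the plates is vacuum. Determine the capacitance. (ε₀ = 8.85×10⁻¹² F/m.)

A = 2.22 cm² = 2.22×10⁻⁴ m².
C = ε₀A/d = 8.85×10⁻¹² × 2.22×10⁻⁴ / 1.77×10⁻⁴ = 1.11×10⁻¹¹ F.

C ≈ 11.1 pF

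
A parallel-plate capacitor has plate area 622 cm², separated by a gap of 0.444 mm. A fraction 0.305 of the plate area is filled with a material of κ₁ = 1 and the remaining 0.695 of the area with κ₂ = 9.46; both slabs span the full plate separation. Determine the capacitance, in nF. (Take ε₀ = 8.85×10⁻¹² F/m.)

C ≈ 8.53 nF

A = 622 cm² = 6.22×10⁻² m².
Side-by-side slabs ⇒ two capacitors in parallel, each spanning the full gap.
C₁ = κ₁ε₀A₁/d = 1.00 × 8.85×10⁻¹² × 1.90×10⁻² / 4.44×10⁻⁴ = 3.78×10⁻¹⁰ F.
C₂ = κ₂ε₀A₂/d = 9.46 × 8.85×10⁻¹² × 4.32×10⁻² / 4.44×10⁻⁴ = 8.15×10⁻⁹ F.
C = C₁ + C₂ = 8.53×10⁻⁹ F.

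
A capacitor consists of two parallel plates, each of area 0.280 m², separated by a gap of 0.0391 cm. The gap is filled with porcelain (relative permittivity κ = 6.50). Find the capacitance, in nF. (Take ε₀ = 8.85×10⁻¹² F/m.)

C ≈ 41.2 nF

C = κε₀A/d = 6.50 × 8.85×10⁻¹² × 0.280 / 3.91×10⁻⁴ = 4.12×10⁻⁸ F.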